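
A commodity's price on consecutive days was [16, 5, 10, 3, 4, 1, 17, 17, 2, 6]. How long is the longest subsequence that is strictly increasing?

Let dp[i] be the length of the longest such subsequence ending at index i:
i:      1  2  3  4  5  6  7  8  9 10
a[i]:  16  5 10  3  4  1 17 17  2  6
dp:     1  1  2  1  2  1  3  3  2  3
Maximum dp value is 3.

3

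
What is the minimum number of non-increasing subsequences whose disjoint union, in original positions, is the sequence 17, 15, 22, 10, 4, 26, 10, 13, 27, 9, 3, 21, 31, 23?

5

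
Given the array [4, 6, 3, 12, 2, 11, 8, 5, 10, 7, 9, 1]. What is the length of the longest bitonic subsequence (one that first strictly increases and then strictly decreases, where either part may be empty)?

inc[i] = longest strictly increasing subsequence ending at i; dec[i] = longest strictly decreasing subsequence starting at i:
i:      1  2  3  4  5  6  7  8  9 10 11 12
a[i]:   4  6  3 12  2 11  8  5 10  7  9  1
inc:    1  2  1  3  1  3  3  2  4  3  4  1
dec:    4  4  3  5  2  4  3  2  3  2  2  1
Best peak at i=4 (value 12): inc=3, dec=5, length 3+5−1 = 7.

7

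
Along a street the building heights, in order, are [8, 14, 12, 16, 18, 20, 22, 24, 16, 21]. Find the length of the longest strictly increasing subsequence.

Track the smallest tail for each achievable length (strict):
8 → extends → [8]
14 → extends → [8, 14]
12 → replaces 14 → [8, 12]
16 → extends → [8, 12, 16]
18 → extends → [8, 12, 16, 18]
20 → extends → [8, 12, 16, 18, 20]
22 → extends → [8, 12, 16, 18, 20, 22]
24 → extends → [8, 12, 16, 18, 20, 22, 24]
16 → already a tail → [8, 12, 16, 18, 20, 22, 24]
21 → replaces 22 → [8, 12, 16, 18, 20, 21, 24]
Seven tails, so the longest strictly increasing subsequence has length 7 (e.g. 8, 14, 16, 18, 20, 22, 24).

7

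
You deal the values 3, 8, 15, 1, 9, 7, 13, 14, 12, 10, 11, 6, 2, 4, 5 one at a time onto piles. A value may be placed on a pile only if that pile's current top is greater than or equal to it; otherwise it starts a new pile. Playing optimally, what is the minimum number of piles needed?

The minimum number of non-increasing subsequences covering a sequence equals the length of its longest strictly increasing subsequence.
LIS length is 5 (e.g. 3, 8, 9, 13, 14), so 5 piles are needed.

5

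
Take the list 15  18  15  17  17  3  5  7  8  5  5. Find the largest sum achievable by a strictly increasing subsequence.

33

Let S[i] be the best sum of a strictly increasing subsequence ending at i:
i:      1  2  3  4  5  6  7  8  9 10 11
a[i]:  15 18 15 17 17  3  5  7  8  5  5
S:     15 33 15 32 32  3  8 15 23  8  8
Maximum is 33 (e.g. 15 + 18).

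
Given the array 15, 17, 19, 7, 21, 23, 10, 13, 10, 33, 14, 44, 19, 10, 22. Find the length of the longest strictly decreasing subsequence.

3

Negate each value so 'decreasing' becomes 'increasing', then run patience tails on the negated sequence:
-15 → extends → [-15]
-17 → replaces -15 → [-17]
-19 → replaces -17 → [-19]
-7 → extends → [-19, -7]
-21 → replaces -19 → [-21, -7]
-23 → replaces -21 → [-23, -7]
-10 → replaces -7 → [-23, -10]
-13 → replaces -10 → [-23, -13]
-10 → extends → [-23, -13, -10]
-33 → replaces -23 → [-33, -13, -10]
-14 → replaces -13 → [-33, -14, -10]
-44 → replaces -33 → [-44, -14, -10]
-19 → replaces -14 → [-44, -19, -10]
-10 → already a tail → [-44, -19, -10]
-22 → replaces -19 → [-44, -22, -10]
Three tails, so the longest strictly decreasing subsequence of the original has length 3.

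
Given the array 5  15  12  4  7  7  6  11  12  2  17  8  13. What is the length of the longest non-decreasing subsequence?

Let dp[i] be the length of the longest such subsequence ending at index i:
i:      1  2  3  4  5  6  7  8  9 10 11 12 13
a[i]:   5 15 12  4  7  7  6 11 12  2 17  8 13
dp:     1  2  2  1  2  3  2  4  5  1  6  4  6
Maximum dp value is 6.

6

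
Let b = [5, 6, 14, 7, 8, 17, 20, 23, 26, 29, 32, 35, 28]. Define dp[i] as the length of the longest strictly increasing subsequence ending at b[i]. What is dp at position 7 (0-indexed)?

7

dp[i] = 1 + max{dp[j] : j<i, b[j]<b[i]} (or 1 if no such j):
i:      0  1  2  3  4  5  6  7  8  9 10 11 12
b[i]:   5  6 14  7  8 17 20 23 26 29 32 35 28
dp:     1  2  3  3  4  5  6  7  8  9 10 11  9
At index 7 the value is 7.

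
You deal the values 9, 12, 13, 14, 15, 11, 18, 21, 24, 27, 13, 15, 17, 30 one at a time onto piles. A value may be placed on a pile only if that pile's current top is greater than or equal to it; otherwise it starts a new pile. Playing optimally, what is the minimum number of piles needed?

10

Place each on the leftmost legal pile:
9 → new pile 1 (tops now [9])
12 → new pile 2 (tops now [9, 12])
13 → new pile 3 (tops now [9, 12, 13])
14 → new pile 4 (tops now [9, 12, 13, 14])
15 → new pile 5 (tops now [9, 12, 13, 14, 15])
11 → pile 2 (tops now [9, 11, 13, 14, 15])
18 → new pile 6 (tops now [9, 11, 13, 14, 15, 18])
21 → new pile 7 (tops now [9, 11, 13, 14, 15, 18, 21])
24 → new pile 8 (tops now [9, 11, 13, 14, 15, 18, 21, 24])
27 → new pile 9 (tops now [9, 11, 13, 14, 15, 18, 21, 24, 27])
13 → pile 3 (tops now [9, 11, 13, 14, 15, 18, 21, 24, 27])
15 → pile 5 (tops now [9, 11, 13, 14, 15, 18, 21, 24, 27])
17 → pile 6 (tops now [9, 11, 13, 14, 15, 17, 21, 24, 27])
30 → new pile 10 (tops now [9, 11, 13, 14, 15, 17, 21, 24, 27, 30])
Ten piles.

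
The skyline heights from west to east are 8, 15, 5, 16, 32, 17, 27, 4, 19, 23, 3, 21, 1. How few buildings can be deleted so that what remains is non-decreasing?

Fewest deletions = n − (longest non-decreasing subsequence).
i:      1  2  3  4  5  6  7  8  9 10 11 12 13
a[i]:   8 15  5 16 32 17 27  4 19 23  3 21  1
dp:     1  2  1  3  4  4  5  1  5  6  1  6  1
max dp = 6, so deletions = 13 − 6 = 7.

7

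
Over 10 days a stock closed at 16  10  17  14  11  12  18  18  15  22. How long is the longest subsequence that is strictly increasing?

5

Track the smallest tail for each achievable length (strict):
16 → extends → [16]
10 → replaces 16 → [10]
17 → extends → [10, 17]
14 → replaces 17 → [10, 14]
11 → replaces 14 → [10, 11]
12 → extends → [10, 11, 12]
18 → extends → [10, 11, 12, 18]
18 → already a tail → [10, 11, 12, 18]
15 → replaces 18 → [10, 11, 12, 15]
22 → extends → [10, 11, 12, 15, 22]
Five tails, so the longest strictly increasing subsequence has length 5 (e.g. 10, 11, 12, 18, 22).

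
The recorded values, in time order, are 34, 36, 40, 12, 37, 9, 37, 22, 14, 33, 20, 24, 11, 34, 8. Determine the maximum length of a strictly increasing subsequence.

5

Track the smallest tail for each achievable length (strict):
34 → extends → [34]
36 → extends → [34, 36]
40 → extends → [34, 36, 40]
12 → replaces 34 → [12, 36, 40]
37 → replaces 40 → [12, 36, 37]
9 → replaces 12 → [9, 36, 37]
37 → already a tail → [9, 36, 37]
22 → replaces 36 → [9, 22, 37]
14 → replaces 22 → [9, 14, 37]
33 → replaces 37 → [9, 14, 33]
20 → replaces 33 → [9, 14, 20]
24 → extends → [9, 14, 20, 24]
11 → replaces 14 → [9, 11, 20, 24]
34 → extends → [9, 11, 20, 24, 34]
8 → replaces 9 → [8, 11, 20, 24, 34]
Five tails, so the longest strictly increasing subsequence has length 5 (e.g. 12, 14, 20, 24, 34).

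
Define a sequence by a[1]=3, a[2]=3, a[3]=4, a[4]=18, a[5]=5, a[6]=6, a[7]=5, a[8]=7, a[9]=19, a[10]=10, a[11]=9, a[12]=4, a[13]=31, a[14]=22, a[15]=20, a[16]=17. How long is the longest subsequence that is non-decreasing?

Track the smallest tail for each achievable length (allowing ties):
3 → extends → [3]
3 → extends → [3, 3]
4 → extends → [3, 3, 4]
18 → extends → [3, 3, 4, 18]
5 → replaces 18 → [3, 3, 4, 5]
6 → extends → [3, 3, 4, 5, 6]
5 → replaces 6 → [3, 3, 4, 5, 5]
7 → extends → [3, 3, 4, 5, 5, 7]
19 → extends → [3, 3, 4, 5, 5, 7, 19]
10 → replaces 19 → [3, 3, 4, 5, 5, 7, 10]
9 → replaces 10 → [3, 3, 4, 5, 5, 7, 9]
4 → replaces 5 → [3, 3, 4, 4, 5, 7, 9]
31 → extends → [3, 3, 4, 4, 5, 7, 9, 31]
22 → replaces 31 → [3, 3, 4, 4, 5, 7, 9, 22]
20 → replaces 22 → [3, 3, 4, 4, 5, 7, 9, 20]
17 → replaces 20 → [3, 3, 4, 4, 5, 7, 9, 17]
Eight tails, so the longest non-decreasing subsequence has length 8 (e.g. 3, 3, 4, 5, 6, 7, 19, 31).

8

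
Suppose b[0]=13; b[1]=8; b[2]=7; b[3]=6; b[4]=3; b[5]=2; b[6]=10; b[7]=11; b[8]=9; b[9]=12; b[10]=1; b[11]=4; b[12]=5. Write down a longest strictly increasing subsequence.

8, 10, 11, 12

Patience tails give the LIS length; then backtrack through the dp parents:
13 → extends → [13]
8 → replaces 13 → [8]
7 → replaces 8 → [7]
6 → replaces 7 → [6]
3 → replaces 6 → [3]
2 → replaces 3 → [2]
10 → extends → [2, 10]
11 → extends → [2, 10, 11]
9 → replaces 10 → [2, 9, 11]
12 → extends → [2, 9, 11, 12]
1 → replaces 2 → [1, 9, 11, 12]
4 → replaces 9 → [1, 4, 11, 12]
5 → replaces 11 → [1, 4, 5, 12]
Length 4; one witness is 8, 10, 11, 12.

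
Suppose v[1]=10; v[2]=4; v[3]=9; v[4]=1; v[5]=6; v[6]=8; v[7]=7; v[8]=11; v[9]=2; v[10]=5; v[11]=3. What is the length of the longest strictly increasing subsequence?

4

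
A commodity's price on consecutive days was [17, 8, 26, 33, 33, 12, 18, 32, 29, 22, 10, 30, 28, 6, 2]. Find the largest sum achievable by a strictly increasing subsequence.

Let S[i] be the best sum of a strictly increasing subsequence ending at i:
i:       1   2   3   4   5   6   7   8   9  10  11  12  13  14  15
a[i]:   17   8  26  33  33  12  18  32  29  22  10  30  28   6   2
S:      17   8  43  76  76  20  38  75  72  60  18 102  88   6   2
Maximum is 102 (e.g. 17 + 26 + 29 + 30).

102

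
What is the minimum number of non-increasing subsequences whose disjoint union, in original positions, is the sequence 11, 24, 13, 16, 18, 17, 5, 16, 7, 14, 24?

5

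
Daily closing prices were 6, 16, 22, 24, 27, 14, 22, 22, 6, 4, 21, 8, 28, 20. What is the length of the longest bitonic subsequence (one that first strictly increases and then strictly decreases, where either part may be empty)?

inc[i] = longest strictly increasing subsequence ending at i; dec[i] = longest strictly decreasing subsequence starting at i:
i:      1  2  3  4  5  6  7  8  9 10 11 12 13 14
a[i]:   6 16 22 24 27 14 22 22  6  4 21  8 28 20
inc:    1  2  3  4  5  2  3  3  1  1  3  2  6  3
dec:    2  4  4  4  4  3  3  3  2  1  2  1  2  1
Best peak at i=5 (value 27): inc=5, dec=4, length 5+4−1 = 8.

8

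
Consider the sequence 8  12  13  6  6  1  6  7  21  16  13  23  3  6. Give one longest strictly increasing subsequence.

8, 12, 13, 21, 23

Patience tails give the LIS length; then backtrack through the dp parents:
8 → extends → [8]
12 → extends → [8, 12]
13 → extends → [8, 12, 13]
6 → replaces 8 → [6, 12, 13]
6 → already a tail → [6, 12, 13]
1 → replaces 6 → [1, 12, 13]
6 → replaces 12 → [1, 6, 13]
7 → replaces 13 → [1, 6, 7]
21 → extends → [1, 6, 7, 21]
16 → replaces 21 → [1, 6, 7, 16]
13 → replaces 16 → [1, 6, 7, 13]
23 → extends → [1, 6, 7, 13, 23]
3 → replaces 6 → [1, 3, 7, 13, 23]
6 → replaces 7 → [1, 3, 6, 13, 23]
Length 5; one witness is 8, 12, 13, 21, 23.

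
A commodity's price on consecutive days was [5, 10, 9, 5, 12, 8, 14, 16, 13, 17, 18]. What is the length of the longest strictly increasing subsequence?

Track the smallest tail for each achievable length (strict):
5 → extends → [5]
10 → extends → [5, 10]
9 → replaces 10 → [5, 9]
5 → already a tail → [5, 9]
12 → extends → [5, 9, 12]
8 → replaces 9 → [5, 8, 12]
14 → extends → [5, 8, 12, 14]
16 → extends → [5, 8, 12, 14, 16]
13 → replaces 14 → [5, 8, 12, 13, 16]
17 → extends → [5, 8, 12, 13, 16, 17]
18 → extends → [5, 8, 12, 13, 16, 17, 18]
Seven tails, so the longest strictly increasing subsequence has length 7 (e.g. 5, 10, 12, 14, 16, 17, 18).

7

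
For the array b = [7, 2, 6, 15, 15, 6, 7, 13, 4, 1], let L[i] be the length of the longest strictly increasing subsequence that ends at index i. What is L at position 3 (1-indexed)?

dp[i] = 1 + max{dp[j] : j<i, b[j]<b[i]} (or 1 if no such j):
i:      1  2  3  4  5  6  7  8  9 10
b[i]:   7  2  6 15 15  6  7 13  4  1
dp:     1  1  2  3  3  2  3  4  2  1
At index 3 the value is 2.

2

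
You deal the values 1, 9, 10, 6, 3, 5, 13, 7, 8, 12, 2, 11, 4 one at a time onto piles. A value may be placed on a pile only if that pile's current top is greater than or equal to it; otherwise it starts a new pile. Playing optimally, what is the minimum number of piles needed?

6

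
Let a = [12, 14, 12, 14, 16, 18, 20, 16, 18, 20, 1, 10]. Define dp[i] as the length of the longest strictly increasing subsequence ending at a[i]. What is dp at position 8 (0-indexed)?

4

dp[i] = 1 + max{dp[j] : j<i, a[j]<a[i]} (or 1 if no such j):
i:      0  1  2  3  4  5  6  7  8  9 10 11
a[i]:  12 14 12 14 16 18 20 16 18 20  1 10
dp:     1  2  1  2  3  4  5  3  4  5  1  2
At index 8 the value is 4.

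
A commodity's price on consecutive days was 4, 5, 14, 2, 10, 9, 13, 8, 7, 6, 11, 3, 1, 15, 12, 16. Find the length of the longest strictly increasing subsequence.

Track the smallest tail for each achievable length (strict):
4 → extends → [4]
5 → extends → [4, 5]
14 → extends → [4, 5, 14]
2 → replaces 4 → [2, 5, 14]
10 → replaces 14 → [2, 5, 10]
9 → replaces 10 → [2, 5, 9]
13 → extends → [2, 5, 9, 13]
8 → replaces 9 → [2, 5, 8, 13]
7 → replaces 8 → [2, 5, 7, 13]
6 → replaces 7 → [2, 5, 6, 13]
11 → replaces 13 → [2, 5, 6, 11]
3 → replaces 5 → [2, 3, 6, 11]
1 → replaces 2 → [1, 3, 6, 11]
15 → extends → [1, 3, 6, 11, 15]
12 → replaces 15 → [1, 3, 6, 11, 12]
16 → extends → [1, 3, 6, 11, 12, 16]
Six tails, so the longest strictly increasing subsequence has length 6 (e.g. 4, 5, 10, 13, 15, 16).

6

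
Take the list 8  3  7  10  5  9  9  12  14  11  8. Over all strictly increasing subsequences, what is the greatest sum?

Let S[i] be the best sum of a strictly increasing subsequence ending at i:
i:      1  2  3  4  5  6  7  8  9 10 11
a[i]:   8  3  7 10  5  9  9 12 14 11  8
S:      8  3 10 20  8 19 19 32 46 31 18
Maximum is 46 (e.g. 3 + 7 + 10 + 12 + 14).

46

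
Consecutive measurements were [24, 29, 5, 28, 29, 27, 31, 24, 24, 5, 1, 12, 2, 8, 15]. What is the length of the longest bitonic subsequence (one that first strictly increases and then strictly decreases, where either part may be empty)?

7

inc[i] = longest strictly increasing subsequence ending at i; dec[i] = longest strictly decreasing subsequence starting at i:
i:      1  2  3  4  5  6  7  8  9 10 11 12 13 14 15
a[i]:  24 29  5 28 29 27 31 24 24  5  1 12  2  8 15
inc:    1  2  1  2  3  2  4  2  2  1  1  2  2  3  4
dec:    3  6  2  5  5  4  4  3  3  2  1  2  1  1  1
Best peak at i=2 (value 29): inc=2, dec=6, length 2+6−1 = 7.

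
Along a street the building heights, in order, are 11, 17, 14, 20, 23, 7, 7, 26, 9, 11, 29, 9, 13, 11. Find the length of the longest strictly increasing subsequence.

Let dp[i] be the length of the longest such subsequence ending at index i:
i:      1  2  3  4  5  6  7  8  9 10 11 12 13 14
a[i]:  11 17 14 20 23  7  7 26  9 11 29  9 13 11
dp:     1  2  2  3  4  1  1  5  2  3  6  2  4  3
Maximum dp value is 6.

6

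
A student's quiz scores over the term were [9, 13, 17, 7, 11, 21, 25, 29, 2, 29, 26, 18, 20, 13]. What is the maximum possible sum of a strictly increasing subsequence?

114

Let S[i] be the best sum of a strictly increasing subsequence ending at i:
i:       1   2   3   4   5   6   7   8   9  10  11  12  13  14
a[i]:    9  13  17   7  11  21  25  29   2  29  26  18  20  13
S:       9  22  39   7  20  60  85 114   2 114 111  57  77  33
Maximum is 114 (e.g. 9 + 13 + 17 + 21 + 25 + 29).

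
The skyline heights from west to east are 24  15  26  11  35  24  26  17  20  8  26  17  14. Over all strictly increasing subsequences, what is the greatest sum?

Let S[i] be the best sum of a strictly increasing subsequence ending at i:
i:      1  2  3  4  5  6  7  8  9 10 11 12 13
a[i]:  24 15 26 11 35 24 26 17 20  8 26 17 14
S:     24 15 50 11 85 39 65 32 52  8 78 32 25
Maximum is 85 (e.g. 24 + 26 + 35).

85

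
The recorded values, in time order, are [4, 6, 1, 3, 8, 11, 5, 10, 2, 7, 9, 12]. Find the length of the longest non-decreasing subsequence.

6

Let dp[i] be the length of the longest such subsequence ending at index i:
i:      1  2  3  4  5  6  7  8  9 10 11 12
a[i]:   4  6  1  3  8 11  5 10  2  7  9 12
dp:     1  2  1  2  3  4  3  4  2  4  5  6
Maximum dp value is 6.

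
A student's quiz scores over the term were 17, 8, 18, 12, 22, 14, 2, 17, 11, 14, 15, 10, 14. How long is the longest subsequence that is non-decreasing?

5

Track the smallest tail for each achievable length (allowing ties):
17 → extends → [17]
8 → replaces 17 → [8]
18 → extends → [8, 18]
12 → replaces 18 → [8, 12]
22 → extends → [8, 12, 22]
14 → replaces 22 → [8, 12, 14]
2 → replaces 8 → [2, 12, 14]
17 → extends → [2, 12, 14, 17]
11 → replaces 12 → [2, 11, 14, 17]
14 → replaces 17 → [2, 11, 14, 14]
15 → extends → [2, 11, 14, 14, 15]
10 → replaces 11 → [2, 10, 14, 14, 15]
14 → replaces 15 → [2, 10, 14, 14, 14]
Five tails, so the longest non-decreasing subsequence has length 5 (e.g. 8, 12, 14, 14, 15).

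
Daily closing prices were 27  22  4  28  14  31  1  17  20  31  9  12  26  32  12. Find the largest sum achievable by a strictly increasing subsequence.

Let S[i] be the best sum of a strictly increasing subsequence ending at i:
i:       1   2   3   4   5   6   7   8   9  10  11  12  13  14  15
a[i]:   27  22   4  28  14  31   1  17  20  31   9  12  26  32  12
S:      27  22   4  55  18  86   1  35  55  86  13  25  81 118  25
Maximum is 118 (e.g. 4 + 14 + 17 + 20 + 31 + 32).

118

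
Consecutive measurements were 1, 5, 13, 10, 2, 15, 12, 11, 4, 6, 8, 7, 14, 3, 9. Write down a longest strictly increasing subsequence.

Patience tails give the LIS length; then backtrack through the dp parents:
1 → extends → [1]
5 → extends → [1, 5]
13 → extends → [1, 5, 13]
10 → replaces 13 → [1, 5, 10]
2 → replaces 5 → [1, 2, 10]
15 → extends → [1, 2, 10, 15]
12 → replaces 15 → [1, 2, 10, 12]
11 → replaces 12 → [1, 2, 10, 11]
4 → replaces 10 → [1, 2, 4, 11]
6 → replaces 11 → [1, 2, 4, 6]
8 → extends → [1, 2, 4, 6, 8]
7 → replaces 8 → [1, 2, 4, 6, 7]
14 → extends → [1, 2, 4, 6, 7, 14]
3 → replaces 4 → [1, 2, 3, 6, 7, 14]
9 → replaces 14 → [1, 2, 3, 6, 7, 9]
Length 6; one witness is 1, 2, 4, 6, 8, 14.

1, 2, 4, 6, 8, 14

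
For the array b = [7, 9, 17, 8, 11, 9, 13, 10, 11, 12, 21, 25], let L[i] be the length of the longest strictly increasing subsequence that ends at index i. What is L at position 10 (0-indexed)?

dp[i] = 1 + max{dp[j] : j<i, b[j]<b[i]} (or 1 if no such j):
i:      0  1  2  3  4  5  6  7  8  9 10 11
b[i]:   7  9 17  8 11  9 13 10 11 12 21 25
dp:     1  2  3  2  3  3  4  4  5  6  7  8
At index 10 the value is 7.

7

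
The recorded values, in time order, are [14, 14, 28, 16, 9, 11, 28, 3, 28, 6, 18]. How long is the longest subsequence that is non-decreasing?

Let dp[i] be the length of the longest such subsequence ending at index i:
i:      1  2  3  4  5  6  7  8  9 10 11
a[i]:  14 14 28 16  9 11 28  3 28  6 18
dp:     1  2  3  3  1  2  4  1  5  2  4
Maximum dp value is 5.

5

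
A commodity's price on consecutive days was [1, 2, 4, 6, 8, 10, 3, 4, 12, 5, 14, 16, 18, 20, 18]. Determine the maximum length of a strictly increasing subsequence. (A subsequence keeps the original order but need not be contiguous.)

11

Track the smallest tail for each achievable length (strict):
1 → extends → [1]
2 → extends → [1, 2]
4 → extends → [1, 2, 4]
6 → extends → [1, 2, 4, 6]
8 → extends → [1, 2, 4, 6, 8]
10 → extends → [1, 2, 4, 6, 8, 10]
3 → replaces 4 → [1, 2, 3, 6, 8, 10]
4 → replaces 6 → [1, 2, 3, 4, 8, 10]
12 → extends → [1, 2, 3, 4, 8, 10, 12]
5 → replaces 8 → [1, 2, 3, 4, 5, 10, 12]
14 → extends → [1, 2, 3, 4, 5, 10, 12, 14]
16 → extends → [1, 2, 3, 4, 5, 10, 12, 14, 16]
18 → extends → [1, 2, 3, 4, 5, 10, 12, 14, 16, 18]
20 → extends → [1, 2, 3, 4, 5, 10, 12, 14, 16, 18, 20]
18 → already a tail → [1, 2, 3, 4, 5, 10, 12, 14, 16, 18, 20]
Eleven tails, so the longest strictly increasing subsequence has length 11 (e.g. 1, 2, 4, 6, 8, 10, 12, 14, 16, 18, 20).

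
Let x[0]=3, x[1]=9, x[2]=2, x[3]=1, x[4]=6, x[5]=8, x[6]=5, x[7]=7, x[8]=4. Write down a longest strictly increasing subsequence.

3, 6, 8

Patience tails give the LIS length; then backtrack through the dp parents:
3 → extends → [3]
9 → extends → [3, 9]
2 → replaces 3 → [2, 9]
1 → replaces 2 → [1, 9]
6 → replaces 9 → [1, 6]
8 → extends → [1, 6, 8]
5 → replaces 6 → [1, 5, 8]
7 → replaces 8 → [1, 5, 7]
4 → replaces 5 → [1, 4, 7]
Length 3; one witness is 3, 6, 8.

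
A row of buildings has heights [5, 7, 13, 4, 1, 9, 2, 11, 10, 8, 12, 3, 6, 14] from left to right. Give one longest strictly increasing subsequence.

5, 7, 9, 11, 12, 14

Patience tails give the LIS length; then backtrack through the dp parents:
5 → extends → [5]
7 → extends → [5, 7]
13 → extends → [5, 7, 13]
4 → replaces 5 → [4, 7, 13]
1 → replaces 4 → [1, 7, 13]
9 → replaces 13 → [1, 7, 9]
2 → replaces 7 → [1, 2, 9]
11 → extends → [1, 2, 9, 11]
10 → replaces 11 → [1, 2, 9, 10]
8 → replaces 9 → [1, 2, 8, 10]
12 → extends → [1, 2, 8, 10, 12]
3 → replaces 8 → [1, 2, 3, 10, 12]
6 → replaces 10 → [1, 2, 3, 6, 12]
14 → extends → [1, 2, 3, 6, 12, 14]
Length 6; one witness is 5, 7, 9, 11, 12, 14.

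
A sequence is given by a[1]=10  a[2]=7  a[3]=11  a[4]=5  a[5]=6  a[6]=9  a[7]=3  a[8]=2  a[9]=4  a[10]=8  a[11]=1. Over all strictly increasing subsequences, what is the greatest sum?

Let S[i] be the best sum of a strictly increasing subsequence ending at i:
i:      1  2  3  4  5  6  7  8  9 10 11
a[i]:  10  7 11  5  6  9  3  2  4  8  1
S:     10  7 21  5 11 20  3  2  7 19  1
Maximum is 21 (e.g. 10 + 11).

21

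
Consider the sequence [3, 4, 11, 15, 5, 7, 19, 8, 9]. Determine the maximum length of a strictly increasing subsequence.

6

Track the smallest tail for each achievable length (strict):
3 → extends → [3]
4 → extends → [3, 4]
11 → extends → [3, 4, 11]
15 → extends → [3, 4, 11, 15]
5 → replaces 11 → [3, 4, 5, 15]
7 → replaces 15 → [3, 4, 5, 7]
19 → extends → [3, 4, 5, 7, 19]
8 → replaces 19 → [3, 4, 5, 7, 8]
9 → extends → [3, 4, 5, 7, 8, 9]
Six tails, so the longest strictly increasing subsequence has length 6 (e.g. 3, 4, 5, 7, 8, 9).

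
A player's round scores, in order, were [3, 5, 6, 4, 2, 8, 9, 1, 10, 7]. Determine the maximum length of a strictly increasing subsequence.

6

Track the smallest tail for each achievable length (strict):
3 → extends → [3]
5 → extends → [3, 5]
6 → extends → [3, 5, 6]
4 → replaces 5 → [3, 4, 6]
2 → replaces 3 → [2, 4, 6]
8 → extends → [2, 4, 6, 8]
9 → extends → [2, 4, 6, 8, 9]
1 → replaces 2 → [1, 4, 6, 8, 9]
10 → extends → [1, 4, 6, 8, 9, 10]
7 → replaces 8 → [1, 4, 6, 7, 9, 10]
Six tails, so the longest strictly increasing subsequence has length 6 (e.g. 3, 5, 6, 8, 9, 10).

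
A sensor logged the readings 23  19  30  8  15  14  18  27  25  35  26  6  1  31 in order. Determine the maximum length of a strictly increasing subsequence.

6

Track the smallest tail for each achievable length (strict):
23 → extends → [23]
19 → replaces 23 → [19]
30 → extends → [19, 30]
8 → replaces 19 → [8, 30]
15 → replaces 30 → [8, 15]
14 → replaces 15 → [8, 14]
18 → extends → [8, 14, 18]
27 → extends → [8, 14, 18, 27]
25 → replaces 27 → [8, 14, 18, 25]
35 → extends → [8, 14, 18, 25, 35]
26 → replaces 35 → [8, 14, 18, 25, 26]
6 → replaces 8 → [6, 14, 18, 25, 26]
1 → replaces 6 → [1, 14, 18, 25, 26]
31 → extends → [1, 14, 18, 25, 26, 31]
Six tails, so the longest strictly increasing subsequence has length 6 (e.g. 8, 15, 18, 25, 26, 31).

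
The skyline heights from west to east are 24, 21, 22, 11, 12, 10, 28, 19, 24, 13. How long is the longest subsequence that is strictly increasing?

4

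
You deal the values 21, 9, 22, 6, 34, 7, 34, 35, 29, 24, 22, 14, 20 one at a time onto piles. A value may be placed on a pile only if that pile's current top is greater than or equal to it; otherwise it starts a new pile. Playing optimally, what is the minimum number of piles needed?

4

Place each on the leftmost legal pile:
21 → new pile 1 (tops now [21])
9 → pile 1 (tops now [9])
22 → new pile 2 (tops now [9, 22])
6 → pile 1 (tops now [6, 22])
34 → new pile 3 (tops now [6, 22, 34])
7 → pile 2 (tops now [6, 7, 34])
34 → pile 3 (tops now [6, 7, 34])
35 → new pile 4 (tops now [6, 7, 34, 35])
29 → pile 3 (tops now [6, 7, 29, 35])
24 → pile 3 (tops now [6, 7, 24, 35])
22 → pile 3 (tops now [6, 7, 22, 35])
14 → pile 3 (tops now [6, 7, 14, 35])
20 → pile 4 (tops now [6, 7, 14, 20])
Four piles.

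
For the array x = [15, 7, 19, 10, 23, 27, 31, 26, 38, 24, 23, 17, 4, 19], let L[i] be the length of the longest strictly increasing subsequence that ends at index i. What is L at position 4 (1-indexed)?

dp[i] = 1 + max{dp[j] : j<i, x[j]<x[i]} (or 1 if no such j):
i:      1  2  3  4  5  6  7  8  9 10 11 12 13 14
x[i]:  15  7 19 10 23 27 31 26 38 24 23 17  4 19
dp:     1  1  2  2  3  4  5  4  6  4  3  3  1  4
At index 4 the value is 2.

2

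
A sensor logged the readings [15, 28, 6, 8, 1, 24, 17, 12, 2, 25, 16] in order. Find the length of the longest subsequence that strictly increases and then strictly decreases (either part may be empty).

inc[i] = longest strictly increasing subsequence ending at i; dec[i] = longest strictly decreasing subsequence starting at i:
i:      1  2  3  4  5  6  7  8  9 10 11
a[i]:  15 28  6  8  1 24 17 12  2 25 16
inc:    1  2  1  2  1  3  3  3  2  4  4
dec:    3  5  2  2  1  4  3  2  1  2  1
Best peak at i=2 (value 28): inc=2, dec=5, length 2+5−1 = 6.

6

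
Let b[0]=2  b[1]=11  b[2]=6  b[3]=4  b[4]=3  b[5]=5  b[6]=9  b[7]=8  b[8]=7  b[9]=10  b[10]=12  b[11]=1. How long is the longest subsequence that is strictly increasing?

Track the smallest tail for each achievable length (strict):
2 → extends → [2]
11 → extends → [2, 11]
6 → replaces 11 → [2, 6]
4 → replaces 6 → [2, 4]
3 → replaces 4 → [2, 3]
5 → extends → [2, 3, 5]
9 → extends → [2, 3, 5, 9]
8 → replaces 9 → [2, 3, 5, 8]
7 → replaces 8 → [2, 3, 5, 7]
10 → extends → [2, 3, 5, 7, 10]
12 → extends → [2, 3, 5, 7, 10, 12]
1 → replaces 2 → [1, 3, 5, 7, 10, 12]
Six tails, so the longest strictly increasing subsequence has length 6 (e.g. 2, 4, 5, 9, 10, 12).

6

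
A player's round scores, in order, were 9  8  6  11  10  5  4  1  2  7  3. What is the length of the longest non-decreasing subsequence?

3

Let dp[i] be the length of the longest such subsequence ending at index i:
i:      1  2  3  4  5  6  7  8  9 10 11
a[i]:   9  8  6 11 10  5  4  1  2  7  3
dp:     1  1  1  2  2  1  1  1  2  3  3
Maximum dp value is 3.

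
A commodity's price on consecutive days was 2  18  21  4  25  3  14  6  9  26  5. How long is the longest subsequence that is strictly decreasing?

Let dp[i] be the longest strictly decreasing subsequence ending at i:
i:      1  2  3  4  5  6  7  8  9 10 11
a[i]:   2 18 21  4 25  3 14  6  9 26  5
dp:     1  1  1  2  1  3  2  3  3  1  4
Maximum is 4.

4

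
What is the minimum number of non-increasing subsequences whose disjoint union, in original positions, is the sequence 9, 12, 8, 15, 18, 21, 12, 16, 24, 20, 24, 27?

7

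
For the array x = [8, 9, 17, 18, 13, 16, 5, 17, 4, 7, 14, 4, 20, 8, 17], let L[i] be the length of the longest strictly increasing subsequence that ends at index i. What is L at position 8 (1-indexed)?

5

dp[i] = 1 + max{dp[j] : j<i, x[j]<x[i]} (or 1 if no such j):
i:      1  2  3  4  5  6  7  8  9 10 11 12 13 14 15
x[i]:   8  9 17 18 13 16  5 17  4  7 14  4 20  8 17
dp:     1  2  3  4  3  4  1  5  1  2  4  1  6  3  5
At index 8 the value is 5.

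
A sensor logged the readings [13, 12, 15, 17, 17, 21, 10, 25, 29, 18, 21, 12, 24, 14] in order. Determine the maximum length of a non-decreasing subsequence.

7

Track the smallest tail for each achievable length (allowing ties):
13 → extends → [13]
12 → replaces 13 → [12]
15 → extends → [12, 15]
17 → extends → [12, 15, 17]
17 → extends → [12, 15, 17, 17]
21 → extends → [12, 15, 17, 17, 21]
10 → replaces 12 → [10, 15, 17, 17, 21]
25 → extends → [10, 15, 17, 17, 21, 25]
29 → extends → [10, 15, 17, 17, 21, 25, 29]
18 → replaces 21 → [10, 15, 17, 17, 18, 25, 29]
21 → replaces 25 → [10, 15, 17, 17, 18, 21, 29]
12 → replaces 15 → [10, 12, 17, 17, 18, 21, 29]
24 → replaces 29 → [10, 12, 17, 17, 18, 21, 24]
14 → replaces 17 → [10, 12, 14, 17, 18, 21, 24]
Seven tails, so the longest non-decreasing subsequence has length 7 (e.g. 13, 15, 17, 17, 21, 25, 29).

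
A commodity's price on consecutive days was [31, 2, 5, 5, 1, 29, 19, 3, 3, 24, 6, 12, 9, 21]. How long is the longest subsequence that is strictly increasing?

Track the smallest tail for each achievable length (strict):
31 → extends → [31]
2 → replaces 31 → [2]
5 → extends → [2, 5]
5 → already a tail → [2, 5]
1 → replaces 2 → [1, 5]
29 → extends → [1, 5, 29]
19 → replaces 29 → [1, 5, 19]
3 → replaces 5 → [1, 3, 19]
3 → already a tail → [1, 3, 19]
24 → extends → [1, 3, 19, 24]
6 → replaces 19 → [1, 3, 6, 24]
12 → replaces 24 → [1, 3, 6, 12]
9 → replaces 12 → [1, 3, 6, 9]
21 → extends → [1, 3, 6, 9, 21]
Five tails, so the longest strictly increasing subsequence has length 5 (e.g. 2, 5, 6, 12, 21).

5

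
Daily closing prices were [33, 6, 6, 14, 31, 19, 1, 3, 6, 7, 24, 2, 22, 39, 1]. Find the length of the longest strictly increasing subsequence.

6

Track the smallest tail for each achievable length (strict):
33 → extends → [33]
6 → replaces 33 → [6]
6 → already a tail → [6]
14 → extends → [6, 14]
31 → extends → [6, 14, 31]
19 → replaces 31 → [6, 14, 19]
1 → replaces 6 → [1, 14, 19]
3 → replaces 14 → [1, 3, 19]
6 → replaces 19 → [1, 3, 6]
7 → extends → [1, 3, 6, 7]
24 → extends → [1, 3, 6, 7, 24]
2 → replaces 3 → [1, 2, 6, 7, 24]
22 → replaces 24 → [1, 2, 6, 7, 22]
39 → extends → [1, 2, 6, 7, 22, 39]
1 → already a tail → [1, 2, 6, 7, 22, 39]
Six tails, so the longest strictly increasing subsequence has length 6 (e.g. 1, 3, 6, 7, 24, 39).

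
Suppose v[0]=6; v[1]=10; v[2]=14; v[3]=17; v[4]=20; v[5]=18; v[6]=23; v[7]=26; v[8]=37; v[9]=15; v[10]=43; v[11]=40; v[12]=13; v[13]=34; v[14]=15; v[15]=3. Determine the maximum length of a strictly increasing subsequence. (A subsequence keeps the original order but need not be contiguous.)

Track the smallest tail for each achievable length (strict):
6 → extends → [6]
10 → extends → [6, 10]
14 → extends → [6, 10, 14]
17 → extends → [6, 10, 14, 17]
20 → extends → [6, 10, 14, 17, 20]
18 → replaces 20 → [6, 10, 14, 17, 18]
23 → extends → [6, 10, 14, 17, 18, 23]
26 → extends → [6, 10, 14, 17, 18, 23, 26]
37 → extends → [6, 10, 14, 17, 18, 23, 26, 37]
15 → replaces 17 → [6, 10, 14, 15, 18, 23, 26, 37]
43 → extends → [6, 10, 14, 15, 18, 23, 26, 37, 43]
40 → replaces 43 → [6, 10, 14, 15, 18, 23, 26, 37, 40]
13 → replaces 14 → [6, 10, 13, 15, 18, 23, 26, 37, 40]
34 → replaces 37 → [6, 10, 13, 15, 18, 23, 26, 34, 40]
15 → already a tail → [6, 10, 13, 15, 18, 23, 26, 34, 40]
3 → replaces 6 → [3, 10, 13, 15, 18, 23, 26, 34, 40]
Nine tails, so the longest strictly increasing subsequence has length 9 (e.g. 6, 10, 14, 17, 20, 23, 26, 37, 43).

9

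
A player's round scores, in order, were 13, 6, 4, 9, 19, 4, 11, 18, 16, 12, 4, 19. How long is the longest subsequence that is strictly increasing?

5

Track the smallest tail for each achievable length (strict):
13 → extends → [13]
6 → replaces 13 → [6]
4 → replaces 6 → [4]
9 → extends → [4, 9]
19 → extends → [4, 9, 19]
4 → already a tail → [4, 9, 19]
11 → replaces 19 → [4, 9, 11]
18 → extends → [4, 9, 11, 18]
16 → replaces 18 → [4, 9, 11, 16]
12 → replaces 16 → [4, 9, 11, 12]
4 → already a tail → [4, 9, 11, 12]
19 → extends → [4, 9, 11, 12, 19]
Five tails, so the longest strictly increasing subsequence has length 5 (e.g. 6, 9, 11, 18, 19).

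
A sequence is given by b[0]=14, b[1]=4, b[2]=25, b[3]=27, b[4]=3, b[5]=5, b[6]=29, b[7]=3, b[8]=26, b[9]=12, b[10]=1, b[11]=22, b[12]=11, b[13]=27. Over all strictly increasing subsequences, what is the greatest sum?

Let S[i] be the best sum of a strictly increasing subsequence ending at i:
i:      0  1  2  3  4  5  6  7  8  9 10 11 12 13
b[i]:  14  4 25 27  3  5 29  3 26 12  1 22 11 27
S:     14  4 39 66  3  9 95  3 65 21  1 43 20 92
Maximum is 95 (e.g. 14 + 25 + 27 + 29).

95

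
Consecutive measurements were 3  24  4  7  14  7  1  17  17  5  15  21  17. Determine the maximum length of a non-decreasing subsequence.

7

Track the smallest tail for each achievable length (allowing ties):
3 → extends → [3]
24 → extends → [3, 24]
4 → replaces 24 → [3, 4]
7 → extends → [3, 4, 7]
14 → extends → [3, 4, 7, 14]
7 → replaces 14 → [3, 4, 7, 7]
1 → replaces 3 → [1, 4, 7, 7]
17 → extends → [1, 4, 7, 7, 17]
17 → extends → [1, 4, 7, 7, 17, 17]
5 → replaces 7 → [1, 4, 5, 7, 17, 17]
15 → replaces 17 → [1, 4, 5, 7, 15, 17]
21 → extends → [1, 4, 5, 7, 15, 17, 21]
17 → replaces 21 → [1, 4, 5, 7, 15, 17, 17]
Seven tails, so the longest non-decreasing subsequence has length 7 (e.g. 3, 4, 7, 14, 17, 17, 21).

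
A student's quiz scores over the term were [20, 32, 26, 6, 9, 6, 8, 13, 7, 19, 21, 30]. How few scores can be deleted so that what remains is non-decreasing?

Fewest deletions = n − (longest non-decreasing subsequence).
i:      1  2  3  4  5  6  7  8  9 10 11 12
a[i]:  20 32 26  6  9  6  8 13  7 19 21 30
dp:     1  2  2  1  2  2  3  4  3  5  6  7
max dp = 7, so deletions = 12 − 7 = 5.

5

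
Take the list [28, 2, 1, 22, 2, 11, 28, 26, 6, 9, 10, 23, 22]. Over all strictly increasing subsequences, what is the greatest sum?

Let S[i] be the best sum of a strictly increasing subsequence ending at i:
i:      1  2  3  4  5  6  7  8  9 10 11 12 13
a[i]:  28  2  1 22  2 11 28 26  6  9 10 23 22
S:     28  2  1 24  3 14 52 50  9 18 28 51 50
Maximum is 52 (e.g. 2 + 22 + 28).

52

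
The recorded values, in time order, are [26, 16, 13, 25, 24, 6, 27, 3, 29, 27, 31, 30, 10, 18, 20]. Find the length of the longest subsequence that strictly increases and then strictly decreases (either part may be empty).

inc[i] = longest strictly increasing subsequence ending at i; dec[i] = longest strictly decreasing subsequence starting at i:
i:      1  2  3  4  5  6  7  8  9 10 11 12 13 14 15
a[i]:  26 16 13 25 24  6 27  3 29 27 31 30 10 18 20
inc:    1  1  1  2  2  1  3  1  4  3  5  5  2  3  4
dec:    5  4  3  4  3  2  2  1  3  2  3  2  1  1  1
Best peak at i=11 (value 31): inc=5, dec=3, length 5+3−1 = 7.

7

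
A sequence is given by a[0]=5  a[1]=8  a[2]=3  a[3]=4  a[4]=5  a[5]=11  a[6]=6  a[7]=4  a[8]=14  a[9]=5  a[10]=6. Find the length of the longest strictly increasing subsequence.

Let dp[i] be the length of the longest such subsequence ending at index i:
i:      0  1  2  3  4  5  6  7  8  9 10
a[i]:   5  8  3  4  5 11  6  4 14  5  6
dp:     1  2  1  2  3  4  4  2  5  3  4
Maximum dp value is 5.

5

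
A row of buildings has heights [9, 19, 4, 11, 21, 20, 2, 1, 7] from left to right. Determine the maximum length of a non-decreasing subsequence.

3

Let dp[i] be the length of the longest such subsequence ending at index i:
i:      1  2  3  4  5  6  7  8  9
a[i]:   9 19  4 11 21 20  2  1  7
dp:     1  2  1  2  3  3  1  1  2
Maximum dp value is 3.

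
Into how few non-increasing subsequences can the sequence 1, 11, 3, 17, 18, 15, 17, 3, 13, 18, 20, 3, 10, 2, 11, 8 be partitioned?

The minimum number of non-increasing subsequences covering a sequence equals the length of its longest strictly increasing subsequence.
LIS length is 6 (e.g. 1, 11, 15, 17, 18, 20), so 6 piles are needed.

6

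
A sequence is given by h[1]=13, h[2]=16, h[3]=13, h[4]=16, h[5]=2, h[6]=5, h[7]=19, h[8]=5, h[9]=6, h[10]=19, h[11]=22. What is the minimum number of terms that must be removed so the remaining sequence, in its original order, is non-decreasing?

5

Fewest deletions = n − (longest non-decreasing subsequence).
Patience tails:
13 → extends → [13]
16 → extends → [13, 16]
13 → replaces 16 → [13, 13]
16 → extends → [13, 13, 16]
2 → replaces 13 → [2, 13, 16]
5 → replaces 13 → [2, 5, 16]
19 → extends → [2, 5, 16, 19]
5 → replaces 16 → [2, 5, 5, 19]
6 → replaces 19 → [2, 5, 5, 6]
19 → extends → [2, 5, 5, 6, 19]
22 → extends → [2, 5, 5, 6, 19, 22]
Longest non-decreasing subsequence has length 6, so deletions = 11 − 6 = 5.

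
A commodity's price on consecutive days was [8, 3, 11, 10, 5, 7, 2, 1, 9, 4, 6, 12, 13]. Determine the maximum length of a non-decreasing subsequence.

6

Let dp[i] be the length of the longest such subsequence ending at index i:
i:      1  2  3  4  5  6  7  8  9 10 11 12 13
a[i]:   8  3 11 10  5  7  2  1  9  4  6 12 13
dp:     1  1  2  2  2  3  1  1  4  2  3  5  6
Maximum dp value is 6.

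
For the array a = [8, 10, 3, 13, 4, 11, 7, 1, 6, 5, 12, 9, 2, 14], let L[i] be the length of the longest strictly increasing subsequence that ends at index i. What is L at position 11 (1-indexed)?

4

dp[i] = 1 + max{dp[j] : j<i, a[j]<a[i]} (or 1 if no such j):
i:      1  2  3  4  5  6  7  8  9 10 11 12 13 14
a[i]:   8 10  3 13  4 11  7  1  6  5 12  9  2 14
dp:     1  2  1  3  2  3  3  1  3  3  4  4  2  5
At index 11 the value is 4.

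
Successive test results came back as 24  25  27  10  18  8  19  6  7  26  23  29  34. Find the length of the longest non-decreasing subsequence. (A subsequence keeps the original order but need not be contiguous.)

6

Let dp[i] be the length of the longest such subsequence ending at index i:
i:      1  2  3  4  5  6  7  8  9 10 11 12 13
a[i]:  24 25 27 10 18  8 19  6  7 26 23 29 34
dp:     1  2  3  1  2  1  3  1  2  4  4  5  6
Maximum dp value is 6.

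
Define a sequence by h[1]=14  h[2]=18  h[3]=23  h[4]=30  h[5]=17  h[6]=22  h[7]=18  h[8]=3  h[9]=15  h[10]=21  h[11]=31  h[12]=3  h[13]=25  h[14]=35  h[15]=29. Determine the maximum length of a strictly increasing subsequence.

Track the smallest tail for each achievable length (strict):
14 → extends → [14]
18 → extends → [14, 18]
23 → extends → [14, 18, 23]
30 → extends → [14, 18, 23, 30]
17 → replaces 18 → [14, 17, 23, 30]
22 → replaces 23 → [14, 17, 22, 30]
18 → replaces 22 → [14, 17, 18, 30]
3 → replaces 14 → [3, 17, 18, 30]
15 → replaces 17 → [3, 15, 18, 30]
21 → replaces 30 → [3, 15, 18, 21]
31 → extends → [3, 15, 18, 21, 31]
3 → already a tail → [3, 15, 18, 21, 31]
25 → replaces 31 → [3, 15, 18, 21, 25]
35 → extends → [3, 15, 18, 21, 25, 35]
29 → replaces 35 → [3, 15, 18, 21, 25, 29]
Six tails, so the longest strictly increasing subsequence has length 6 (e.g. 14, 18, 23, 30, 31, 35).

6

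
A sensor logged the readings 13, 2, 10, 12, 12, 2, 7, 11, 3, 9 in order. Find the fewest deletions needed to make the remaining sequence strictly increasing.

7

Fewest deletions = n − (longest strictly increasing subsequence).
i:      1  2  3  4  5  6  7  8  9 10
a[i]:  13  2 10 12 12  2  7 11  3  9
dp:     1  1  2  3  3  1  2  3  2  3
max dp = 3, so deletions = 10 − 3 = 7.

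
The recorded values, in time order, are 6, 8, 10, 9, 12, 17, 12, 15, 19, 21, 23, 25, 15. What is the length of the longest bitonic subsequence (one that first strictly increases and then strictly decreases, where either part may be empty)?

inc[i] = longest strictly increasing subsequence ending at i; dec[i] = longest strictly decreasing subsequence starting at i:
i:      1  2  3  4  5  6  7  8  9 10 11 12 13
a[i]:   6  8 10  9 12 17 12 15 19 21 23 25 15
inc:    1  2  3  3  4  5  4  5  6  7  8  9  5
dec:    1  1  2  1  1  2  1  1  2  2  2  2  1
Best peak at i=12 (value 25): inc=9, dec=2, length 9+2−1 = 10.

10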